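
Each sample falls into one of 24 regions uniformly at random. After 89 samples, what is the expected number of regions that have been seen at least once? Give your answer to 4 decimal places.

23.4565

For each region, P(seen in 89 samples) = 1 - (23/24)^89 = 0.97735.
By linearity of expectation, E[distinct seen] = 24·(1 - (23/24)^89) = 23.45651.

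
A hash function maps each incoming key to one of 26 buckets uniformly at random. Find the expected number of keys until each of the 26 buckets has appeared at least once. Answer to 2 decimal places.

Split into phases: going from k distinct to k+1 distinct takes on average 26/(26-k) keys.
E[T] = 26/26 + 26/25 + 26/24 + ... + 26/2 + 26/1 = 26·H_{26}.
H_{26} = 3.854, so E[T] = 100.215.

100.21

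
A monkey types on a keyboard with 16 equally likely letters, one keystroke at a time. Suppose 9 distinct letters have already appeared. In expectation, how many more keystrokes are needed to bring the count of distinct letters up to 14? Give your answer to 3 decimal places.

The wait to go from k to k+1 distinct letters is geometric with mean 16/(16-k).
Sum over k = 9,...,13: E = 16/7 + 16/6 + 16/5 + 16/4 + 16/3 = 17.4857.

17.486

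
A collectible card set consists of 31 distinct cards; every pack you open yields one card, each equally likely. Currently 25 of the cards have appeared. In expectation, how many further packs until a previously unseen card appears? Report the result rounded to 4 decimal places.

The number of packs until the next new card is geometric with success probability 6/31, so its mean is 31/6.
E = 31/6 = 5.16667.

5.1667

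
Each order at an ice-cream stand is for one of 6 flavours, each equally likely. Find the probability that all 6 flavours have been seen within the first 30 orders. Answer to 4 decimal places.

0.9748

By inclusion–exclusion over which flavours are missing,
P(all seen) = Σ_{j=0}^{6} (-1)^j C(6,j)((6-j)/6)^30
= 1.00000 - 0.02528 + 0.00008 - 0.00000 + 0.00000 - 0.00000 + 0.00000
= 0.97480.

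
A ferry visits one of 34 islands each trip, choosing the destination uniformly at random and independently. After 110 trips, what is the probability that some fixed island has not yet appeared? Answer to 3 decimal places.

On each trip the fixed island fails to appear with probability 33/34.
P(still missing after 110) = (33/34)^110 = 0.0375.

0.037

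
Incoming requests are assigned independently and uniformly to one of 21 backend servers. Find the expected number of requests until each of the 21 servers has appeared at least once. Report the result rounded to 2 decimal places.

Split into phases: going from k distinct to k+1 distinct takes on average 21/(21-k) requests.
E[T] = 21/21 + 21/20 + 21/19 + ... + 21/2 + 21/1 = 21·H_{21}.
H_{21} = 3.645, so E[T] = 76.553.

76.55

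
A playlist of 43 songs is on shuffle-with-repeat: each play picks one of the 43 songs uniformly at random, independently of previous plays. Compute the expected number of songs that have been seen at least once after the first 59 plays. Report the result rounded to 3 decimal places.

32.272

For each song, P(seen in 59 plays) = 1 - (42/43)^59 = 0.7505.
By linearity of expectation, E[distinct seen] = 43·(1 - (42/43)^59) = 32.2715.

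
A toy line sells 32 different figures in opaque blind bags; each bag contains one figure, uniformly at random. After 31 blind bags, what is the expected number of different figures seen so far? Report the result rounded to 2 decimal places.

20.04

For each figure, P(seen in 31 blind bags) = 1 - (31/32)^31 = 0.626.
By linearity of expectation, E[distinct seen] = 32·(1 - (31/32)^31) = 20.040.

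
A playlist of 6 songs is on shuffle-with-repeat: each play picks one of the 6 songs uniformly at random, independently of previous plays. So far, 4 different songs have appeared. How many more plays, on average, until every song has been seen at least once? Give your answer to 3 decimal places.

With k distinct songs already seen, the next new one takes an expected 6/(6-k) plays.
Sum over k = 4,...,5: E = 6/2 + 6/1 = 9.0000.

9.000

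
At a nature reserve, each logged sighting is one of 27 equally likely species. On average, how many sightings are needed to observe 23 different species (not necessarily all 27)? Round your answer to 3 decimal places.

48.819

With k distinct species already seen, the next new one arrives after an expected 27/(27-k) sightings.
Sum over k = 0,...,22: E = 27/27 + 27/26 + 27/25 + ... + 27/6 + 27/5 = 48.8193.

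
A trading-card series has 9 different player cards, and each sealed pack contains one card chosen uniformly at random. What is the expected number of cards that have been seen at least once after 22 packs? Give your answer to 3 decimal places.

For each card, P(seen in 22 packs) = 1 - (8/9)^22 = 0.9251.
By linearity of expectation, E[distinct seen] = 9·(1 - (8/9)^22) = 8.3256.

8.326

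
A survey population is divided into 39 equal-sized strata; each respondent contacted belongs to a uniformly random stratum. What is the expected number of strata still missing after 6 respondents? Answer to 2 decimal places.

33.37

For each stratum, P(unseen after 6) = (38/39)^6 = 0.856.
By linearity of expectation, E[unseen] = 39·(38/39)^6 = 33.372.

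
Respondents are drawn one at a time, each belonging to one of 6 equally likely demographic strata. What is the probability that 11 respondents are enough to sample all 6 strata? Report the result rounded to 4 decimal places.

0.3562

By inclusion–exclusion over which strata are missing,
P(all seen) = Σ_{j=0}^{6} (-1)^j C(6,j)((6-j)/6)^11
= 1.00000 - 0.80753 + 0.17342 - 0.00977 + 0.00008 - 0.00000 + 0.00000
= 0.35621.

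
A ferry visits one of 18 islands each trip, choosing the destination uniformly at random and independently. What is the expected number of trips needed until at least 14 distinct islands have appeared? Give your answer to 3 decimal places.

25.412

With k distinct islands already seen, the next new one arrives after an expected 18/(18-k) trips.
Sum over k = 0,...,13: E = 18/18 + 18/17 + 18/16 + ... + 18/6 + 18/5 = 25.4119.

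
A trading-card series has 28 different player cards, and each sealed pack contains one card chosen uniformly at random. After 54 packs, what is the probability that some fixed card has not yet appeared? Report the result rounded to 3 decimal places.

0.140

Each pack misses the fixed card with probability (28-1)/28 = 27/28, independently.
P(still missing after 54) = (27/28)^54 = 0.1403.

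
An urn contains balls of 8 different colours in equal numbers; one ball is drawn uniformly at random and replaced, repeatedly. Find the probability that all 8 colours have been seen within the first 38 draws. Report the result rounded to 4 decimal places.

0.9505

Let A_i be the event that colour i is missing after 38 draws. By inclusion–exclusion on the A_i,
P(all seen) = Σ_{j=0}^{8} (-1)^j C(8,j)((8-j)/8)^38
= 1.00000 - 0.05005 + 0.00050 - 0.00000 + 0.00000 - 0.00000 + 0.00000 - 0.00000 + 0.00000
= 0.95045.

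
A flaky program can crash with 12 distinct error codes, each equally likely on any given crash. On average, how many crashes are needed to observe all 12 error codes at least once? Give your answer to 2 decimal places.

After k distinct error codes have appeared, the next crash gives a new one with probability (12-k)/12, so the expected wait for the (k+1)-th is 12/(12-k).
E[T] = 12/12 + 12/11 + 12/10 + ... + 12/2 + 12/1 = 12·H_{12}.
H_{12} = 3.103, so E[T] = 37.239.

37.24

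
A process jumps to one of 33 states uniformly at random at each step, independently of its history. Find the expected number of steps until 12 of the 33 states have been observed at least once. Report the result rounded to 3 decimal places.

Going from k to k+1 distinct takes a geometric number of steps with mean 33/(33-k).
Sum over k = 0,...,11: E = 33/33 + 33/32 + 33/31 + ... + 33/23 + 33/22 = 14.6335.

14.634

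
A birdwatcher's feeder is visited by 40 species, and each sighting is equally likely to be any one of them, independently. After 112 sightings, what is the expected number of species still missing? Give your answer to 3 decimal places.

2.347

For each species, P(unseen after 112) = (39/40)^112 = 0.0587.
By linearity of expectation, E[unseen] = 40·(39/40)^112 = 2.3473.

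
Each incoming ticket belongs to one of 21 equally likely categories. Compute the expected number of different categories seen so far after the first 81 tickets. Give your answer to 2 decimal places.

For each category, P(seen in 81 tickets) = 1 - (20/21)^81 = 0.981.
By linearity of expectation, E[distinct seen] = 21·(1 - (20/21)^81) = 20.596.

20.60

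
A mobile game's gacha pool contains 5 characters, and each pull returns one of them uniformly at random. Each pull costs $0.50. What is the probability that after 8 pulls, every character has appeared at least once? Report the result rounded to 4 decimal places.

By inclusion–exclusion over which characters are missing,
P(all seen) = Σ_{j=0}^{5} (-1)^j C(5,j)((5-j)/5)^8
= 1.00000 - 0.83886 + 0.16796 - 0.00655 + 0.00001 - 0.00000
= 0.32256.

0.3226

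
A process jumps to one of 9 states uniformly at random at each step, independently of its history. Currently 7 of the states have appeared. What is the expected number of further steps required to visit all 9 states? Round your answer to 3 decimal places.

13.500

With k distinct states already seen, the next new one takes an expected 9/(9-k) steps.
Sum over k = 7,...,8: E = 9/2 + 9/1 = 13.5000.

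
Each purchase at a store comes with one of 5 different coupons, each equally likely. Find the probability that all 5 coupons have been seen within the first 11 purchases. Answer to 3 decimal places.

Let A_i be the event that coupon i is missing after 11 purchases. By inclusion–exclusion on the A_i,
P(all seen) = Σ_{j=0}^{5} (-1)^j C(5,j)((5-j)/5)^11
= 1.0000 - 0.4295 + 0.0363 - 0.0004 + 0.0000 - 0.0000
= 0.6064.

0.606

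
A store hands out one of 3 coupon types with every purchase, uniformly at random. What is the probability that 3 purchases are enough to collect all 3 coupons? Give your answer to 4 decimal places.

0.2222

By inclusion–exclusion over which coupons are missing,
P(all seen) = Σ_{j=0}^{3} (-1)^j C(3,j)((3-j)/3)^3
= 1.00000 - 0.88889 + 0.11111 - 0.00000
= 0.22222.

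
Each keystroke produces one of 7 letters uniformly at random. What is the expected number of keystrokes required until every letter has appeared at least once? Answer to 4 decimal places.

18.1500

Split into phases: going from k distinct to k+1 distinct takes on average 7/(7-k) keystrokes.
E[T] = 7/7 + 7/6 + 7/5 + ... + 7/2 + 7/1 = 7·H_{7}.
H_{7} = 2.59286, so E[T] = 18.15000.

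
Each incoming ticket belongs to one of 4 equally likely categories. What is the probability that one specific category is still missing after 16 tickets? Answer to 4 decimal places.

0.0100

Each ticket misses the fixed category with probability (4-1)/4 = 3/4, independently.
P(still missing after 16) = (3/4)^16 = 0.01002.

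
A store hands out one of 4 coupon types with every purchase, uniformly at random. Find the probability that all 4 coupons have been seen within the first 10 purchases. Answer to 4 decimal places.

0.7806

Let A_i be the event that coupon i is missing after 10 purchases. By inclusion–exclusion on the A_i,
P(all seen) = Σ_{j=0}^{4} (-1)^j C(4,j)((4-j)/4)^10
= 1.00000 - 0.22525 + 0.00586 - 0.00000 + 0.00000
= 0.78060.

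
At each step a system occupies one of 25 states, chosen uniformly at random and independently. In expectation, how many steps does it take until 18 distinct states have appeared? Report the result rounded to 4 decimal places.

Going from k to k+1 distinct takes a geometric number of steps with mean 25/(25-k).
Sum over k = 0,...,17: E = 25/25 + 25/24 + 25/23 + ... + 25/9 + 25/8 = 30.57753.

30.5775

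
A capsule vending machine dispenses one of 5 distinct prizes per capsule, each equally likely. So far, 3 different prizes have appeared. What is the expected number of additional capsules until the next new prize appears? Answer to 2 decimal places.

2.50

The number of capsules until the next new prize is geometric with success probability 2/5, so its mean is 5/2.
E = 5/2 = 2.500.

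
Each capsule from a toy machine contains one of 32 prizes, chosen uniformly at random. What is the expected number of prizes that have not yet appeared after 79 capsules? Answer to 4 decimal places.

For each prize, P(unseen after 79) = (31/32)^79 = 0.08142.
By linearity of expectation, E[unseen] = 32·(31/32)^79 = 2.60541.

2.6054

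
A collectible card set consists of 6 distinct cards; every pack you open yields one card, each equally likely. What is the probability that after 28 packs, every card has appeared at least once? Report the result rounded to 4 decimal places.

0.9638

Let A_i be the event that card i is missing after 28 packs. By inclusion–exclusion on the A_i,
P(all seen) = Σ_{j=0}^{6} (-1)^j C(6,j)((6-j)/6)^28
= 1.00000 - 0.03640 + 0.00018 - 0.00000 + 0.00000 - 0.00000 + 0.00000
= 0.96378.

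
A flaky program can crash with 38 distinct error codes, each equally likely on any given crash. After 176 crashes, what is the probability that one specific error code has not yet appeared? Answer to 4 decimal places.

On each crash the fixed error code fails to appear with probability 37/38.
P(still missing after 176) = (37/38)^176 = 0.00915.

0.0092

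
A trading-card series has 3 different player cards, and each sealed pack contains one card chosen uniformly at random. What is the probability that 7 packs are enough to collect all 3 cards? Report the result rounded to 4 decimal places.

Let A_i be the event that card i is missing after 7 packs. By inclusion–exclusion on the A_i,
P(all seen) = Σ_{j=0}^{3} (-1)^j C(3,j)((3-j)/3)^7
= 1.00000 - 0.17558 + 0.00137 - 0.00000
= 0.82579.

0.8258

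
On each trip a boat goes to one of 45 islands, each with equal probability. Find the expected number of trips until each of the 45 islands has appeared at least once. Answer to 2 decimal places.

197.77

After k distinct islands have appeared, the next trip gives a new one with probability (45-k)/45, so the expected wait for the (k+1)-th is 45/(45-k).
E[T] = 45/45 + 45/44 + 45/43 + ... + 45/2 + 45/1 = 45·H_{45}.
H_{45} = 4.395, so E[T] = 197.773.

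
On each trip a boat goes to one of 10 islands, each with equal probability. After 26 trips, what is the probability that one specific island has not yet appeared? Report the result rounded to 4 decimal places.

0.0646

On each trip the fixed island fails to appear with probability 9/10.
P(still missing after 26) = (9/10)^26 = 0.06461.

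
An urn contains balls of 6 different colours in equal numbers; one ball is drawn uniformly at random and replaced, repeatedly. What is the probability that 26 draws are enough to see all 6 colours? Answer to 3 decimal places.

0.948

By inclusion–exclusion over which colours are missing,
P(all seen) = Σ_{j=0}^{6} (-1)^j C(6,j)((6-j)/6)^26
= 1.0000 - 0.0524 + 0.0004 - 0.0000 + 0.0000 - 0.0000 + 0.0000
= 0.9480.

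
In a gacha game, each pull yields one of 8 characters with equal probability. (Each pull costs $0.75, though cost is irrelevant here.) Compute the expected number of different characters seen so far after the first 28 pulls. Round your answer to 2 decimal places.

For each character, P(seen in 28 pulls) = 1 - (7/8)^28 = 0.976.
By linearity of expectation, E[distinct seen] = 8·(1 - (7/8)^28) = 7.810.

7.81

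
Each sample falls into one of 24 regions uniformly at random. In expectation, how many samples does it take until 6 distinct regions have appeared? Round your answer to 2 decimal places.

Going from k to k+1 distinct takes a geometric number of samples with mean 24/(24-k).
Sum over k = 0,...,5: E = 24/24 + 24/23 + 24/22 + 24/21 + 24/20 + 24/19 = 6.740.

6.74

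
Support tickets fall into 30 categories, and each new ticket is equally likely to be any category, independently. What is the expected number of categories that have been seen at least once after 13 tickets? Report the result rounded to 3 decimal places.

For each category, P(seen in 13 tickets) = 1 - (29/30)^13 = 0.3564.
By linearity of expectation, E[distinct seen] = 30·(1 - (29/30)^13) = 10.6928.

10.693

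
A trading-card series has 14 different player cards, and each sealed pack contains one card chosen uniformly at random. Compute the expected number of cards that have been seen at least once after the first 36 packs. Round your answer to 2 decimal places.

13.03

For each card, P(seen in 36 packs) = 1 - (13/14)^36 = 0.931.
By linearity of expectation, E[distinct seen] = 14·(1 - (13/14)^36) = 13.028.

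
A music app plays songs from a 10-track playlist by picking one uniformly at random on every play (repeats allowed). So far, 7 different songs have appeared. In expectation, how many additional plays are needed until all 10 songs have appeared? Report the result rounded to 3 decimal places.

18.333

The wait to go from k to k+1 distinct songs is geometric with mean 10/(10-k).
Sum over k = 7,...,9: E = 10/3 + 10/2 + 10/1 = 18.3333.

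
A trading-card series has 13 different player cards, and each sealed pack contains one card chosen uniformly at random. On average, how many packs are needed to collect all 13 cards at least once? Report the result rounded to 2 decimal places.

41.34

The wait to go from k to k+1 distinct cards is geometric with mean 13/(13-k).
E[T] = 13/13 + 13/12 + 13/11 + ... + 13/2 + 13/1 = 13·H_{13}.
H_{13} = 3.180, so E[T] = 41.342.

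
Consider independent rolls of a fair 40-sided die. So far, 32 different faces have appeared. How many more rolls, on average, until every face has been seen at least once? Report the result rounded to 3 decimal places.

The wait to go from k to k+1 distinct faces is geometric with mean 40/(40-k).
Sum over k = 32,...,39: E = 40/8 + 40/7 + 40/6 + ... + 40/2 + 40/1 = 108.7143.

108.714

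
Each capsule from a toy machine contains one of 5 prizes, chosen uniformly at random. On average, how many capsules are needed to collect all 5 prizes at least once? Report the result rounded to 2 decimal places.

After k distinct prizes have appeared, the next capsule gives a new one with probability (5-k)/5, so the expected wait for the (k+1)-th is 5/(5-k).
E[T] = 5/5 + 5/4 + 5/3 + 5/2 + 5/1 = 5·H_{5}.
H_{5} = 2.283, so E[T] = 11.417.

11.42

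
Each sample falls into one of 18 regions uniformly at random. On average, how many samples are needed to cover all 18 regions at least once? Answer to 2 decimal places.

62.91

The wait to go from k to k+1 distinct regions is geometric with mean 18/(18-k).
E[T] = 18/18 + 18/17 + 18/16 + ... + 18/2 + 18/1 = 18·H_{18}.
H_{18} = 3.495, so E[T] = 62.912.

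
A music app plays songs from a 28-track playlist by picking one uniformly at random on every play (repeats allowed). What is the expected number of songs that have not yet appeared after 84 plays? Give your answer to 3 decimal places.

For each song, P(unseen after 84) = (27/28)^84 = 0.0471.
By linearity of expectation, E[unseen] = 28·(27/28)^84 = 1.3196.

1.320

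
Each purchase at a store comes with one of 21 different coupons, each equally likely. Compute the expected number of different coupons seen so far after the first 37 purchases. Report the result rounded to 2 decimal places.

17.55

For each coupon, P(seen in 37 purchases) = 1 - (20/21)^37 = 0.836.
By linearity of expectation, E[distinct seen] = 21·(1 - (20/21)^37) = 17.547.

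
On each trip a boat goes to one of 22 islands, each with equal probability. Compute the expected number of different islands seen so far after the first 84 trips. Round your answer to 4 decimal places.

21.5581

For each island, P(seen in 84 trips) = 1 - (21/22)^84 = 0.97991.
By linearity of expectation, E[distinct seen] = 22·(1 - (21/22)^84) = 21.55809.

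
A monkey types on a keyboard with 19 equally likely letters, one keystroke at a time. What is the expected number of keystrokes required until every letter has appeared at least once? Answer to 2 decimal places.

67.41

The wait to go from k to k+1 distinct letters is geometric with mean 19/(19-k).
E[T] = 19/19 + 19/18 + 19/17 + ... + 19/2 + 19/1 = 19·H_{19}.
H_{19} = 3.548, so E[T] = 67.407.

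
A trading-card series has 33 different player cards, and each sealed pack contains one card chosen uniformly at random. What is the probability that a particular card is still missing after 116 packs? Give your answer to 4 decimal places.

On each pack the fixed card fails to appear with probability 32/33.
P(still missing after 116) = (32/33)^116 = 0.02817.

0.0282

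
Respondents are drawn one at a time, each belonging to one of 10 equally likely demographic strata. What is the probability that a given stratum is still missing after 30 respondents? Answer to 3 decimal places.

0.042

On each respondent the fixed stratum fails to appear with probability 9/10.
P(still missing after 30) = (9/10)^30 = 0.0424.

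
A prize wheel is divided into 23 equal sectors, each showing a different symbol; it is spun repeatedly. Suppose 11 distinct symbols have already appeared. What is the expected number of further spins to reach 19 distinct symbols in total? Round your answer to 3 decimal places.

23.457

The wait to go from k to k+1 distinct symbols is geometric with mean 23/(23-k).
Sum over k = 11,...,18: E = 23/12 + 23/11 + 23/10 + ... + 23/6 + 23/5 = 23.4572.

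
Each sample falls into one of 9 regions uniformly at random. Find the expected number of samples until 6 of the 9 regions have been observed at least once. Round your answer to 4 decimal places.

Going from k to k+1 distinct takes a geometric number of samples with mean 9/(9-k).
Sum over k = 0,...,5: E = 9/9 + 9/8 + 9/7 + 9/6 + 9/5 + 9/4 = 8.96071.

8.9607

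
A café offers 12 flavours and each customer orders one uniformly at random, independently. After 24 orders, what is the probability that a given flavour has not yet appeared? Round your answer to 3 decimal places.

0.124

On each order the fixed flavour fails to appear with probability 11/12.
P(still missing after 24) = (11/12)^24 = 0.1239.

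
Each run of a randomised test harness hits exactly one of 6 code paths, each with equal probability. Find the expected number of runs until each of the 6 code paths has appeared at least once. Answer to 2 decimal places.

14.70

The wait to go from k to k+1 distinct code paths is geometric with mean 6/(6-k).
E[T] = 6/6 + 6/5 + 6/4 + 6/3 + 6/2 + 6/1 = 6·H_{6}.
H_{6} = 2.450, so E[T] = 14.700.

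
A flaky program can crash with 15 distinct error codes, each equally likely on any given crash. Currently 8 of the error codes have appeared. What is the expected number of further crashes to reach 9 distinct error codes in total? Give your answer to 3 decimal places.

2.143

The wait to go from k to k+1 distinct error codes is geometric with mean 15/(15-k).
Only the k = 8 term is needed: E = 15/7 = 2.1429.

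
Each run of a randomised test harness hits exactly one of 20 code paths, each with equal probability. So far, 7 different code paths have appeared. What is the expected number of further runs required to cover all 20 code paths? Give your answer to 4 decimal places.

63.6027

The wait to go from k to k+1 distinct code paths is geometric with mean 20/(20-k).
Sum over k = 7,...,19: E = 20/13 + 20/12 + 20/11 + ... + 20/2 + 20/1 = 63.60268.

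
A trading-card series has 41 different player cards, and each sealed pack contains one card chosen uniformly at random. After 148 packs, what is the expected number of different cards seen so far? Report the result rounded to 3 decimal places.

For each card, P(seen in 148 packs) = 1 - (40/41)^148 = 0.9741.
By linearity of expectation, E[distinct seen] = 41·(1 - (40/41)^148) = 39.9392.

39.939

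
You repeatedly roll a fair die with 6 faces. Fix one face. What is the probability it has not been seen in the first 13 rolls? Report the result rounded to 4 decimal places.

On each roll the fixed face fails to appear with probability 5/6.
P(still missing after 13) = (5/6)^13 = 0.09346.

0.0935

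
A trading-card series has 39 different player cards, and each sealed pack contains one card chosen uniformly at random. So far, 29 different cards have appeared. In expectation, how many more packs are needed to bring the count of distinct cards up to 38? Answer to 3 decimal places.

The wait to go from k to k+1 distinct cards is geometric with mean 39/(39-k).
Sum over k = 29,...,37: E = 39/10 + 39/9 + 39/8 + ... + 39/3 + 39/2 = 75.2298.

75.230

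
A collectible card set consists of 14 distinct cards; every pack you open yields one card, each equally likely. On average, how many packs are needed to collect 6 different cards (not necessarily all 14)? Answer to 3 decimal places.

With k distinct cards already seen, the next new one arrives after an expected 14/(14-k) packs.
Sum over k = 0,...,5: E = 14/14 + 14/13 + 14/12 + 14/11 + 14/10 + 14/9 = 7.4719.

7.472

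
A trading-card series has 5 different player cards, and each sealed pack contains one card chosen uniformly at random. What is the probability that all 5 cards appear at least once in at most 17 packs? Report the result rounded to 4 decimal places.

0.8891

Let A_i be the event that card i is missing after 17 packs. By inclusion–exclusion on the A_i,
P(all seen) = Σ_{j=0}^{5} (-1)^j C(5,j)((5-j)/5)^17
= 1.00000 - 0.11259 + 0.00169 - 0.00000 + 0.00000 - 0.00000
= 0.88910.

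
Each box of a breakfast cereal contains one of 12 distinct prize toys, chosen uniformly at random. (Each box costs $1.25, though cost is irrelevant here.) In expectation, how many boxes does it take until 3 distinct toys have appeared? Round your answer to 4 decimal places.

With k distinct toys already seen, the next new one arrives after an expected 12/(12-k) boxes.
Sum over k = 0,...,2: E = 12/12 + 12/11 + 12/10 = 3.29091.

3.2909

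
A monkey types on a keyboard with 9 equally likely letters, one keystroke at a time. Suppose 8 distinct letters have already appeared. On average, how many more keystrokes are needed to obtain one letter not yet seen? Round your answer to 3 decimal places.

9.000

The number of keystrokes until the next new letter is geometric with success probability 1/9, so its mean is 9/1.
E = 9/1 = 9.0000.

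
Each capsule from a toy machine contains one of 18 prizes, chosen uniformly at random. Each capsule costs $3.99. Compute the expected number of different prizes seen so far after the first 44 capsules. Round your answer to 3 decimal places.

16.544

For each prize, P(seen in 44 capsules) = 1 - (17/18)^44 = 0.9191.
By linearity of expectation, E[distinct seen] = 18·(1 - (17/18)^44) = 16.5444.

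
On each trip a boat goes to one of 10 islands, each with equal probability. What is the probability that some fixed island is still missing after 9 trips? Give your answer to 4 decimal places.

0.3874

Each trip misses the fixed island with probability (10-1)/10 = 9/10, independently.
P(still missing after 9) = (9/10)^9 = 0.38742.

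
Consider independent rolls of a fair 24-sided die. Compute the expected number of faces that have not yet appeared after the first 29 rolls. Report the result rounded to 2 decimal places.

6.99

For each face, P(unseen after 29) = (23/24)^29 = 0.291.
By linearity of expectation, E[unseen] = 24·(23/24)^29 = 6.985.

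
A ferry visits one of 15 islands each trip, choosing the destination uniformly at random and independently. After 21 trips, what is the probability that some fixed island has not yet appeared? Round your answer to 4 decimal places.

0.2348

Each trip misses the fixed island with probability (15-1)/15 = 14/15, independently.
P(still missing after 21) = (14/15)^21 = 0.23484.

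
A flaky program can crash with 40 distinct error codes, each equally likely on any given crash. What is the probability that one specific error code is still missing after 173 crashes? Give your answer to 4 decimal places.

On each crash the fixed error code fails to appear with probability 39/40.
P(still missing after 173) = (39/40)^173 = 0.01253.

0.0125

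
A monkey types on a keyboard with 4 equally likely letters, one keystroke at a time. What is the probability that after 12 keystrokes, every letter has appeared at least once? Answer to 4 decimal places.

By inclusion–exclusion over which letters are missing,
P(all seen) = Σ_{j=0}^{4} (-1)^j C(4,j)((4-j)/4)^12
= 1.00000 - 0.12671 + 0.00146 - 0.00000 + 0.00000
= 0.87476.

0.8748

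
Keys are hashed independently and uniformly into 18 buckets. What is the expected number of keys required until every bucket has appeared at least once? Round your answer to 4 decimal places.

62.9119

After k distinct buckets have appeared, the next key gives a new one with probability (18-k)/18, so the expected wait for the (k+1)-th is 18/(18-k).
E[T] = 18/18 + 18/17 + 18/16 + ... + 18/2 + 18/1 = 18·H_{18}.
H_{18} = 3.49511, so E[T] = 62.91195.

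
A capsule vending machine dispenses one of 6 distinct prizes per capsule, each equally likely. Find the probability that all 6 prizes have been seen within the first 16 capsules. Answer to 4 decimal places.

By inclusion–exclusion over which prizes are missing,
P(all seen) = Σ_{j=0}^{6} (-1)^j C(6,j)((6-j)/6)^16
= 1.00000 - 0.32453 + 0.02284 - 0.00031 + 0.00000 - 0.00000 + 0.00000
= 0.69800.

0.6980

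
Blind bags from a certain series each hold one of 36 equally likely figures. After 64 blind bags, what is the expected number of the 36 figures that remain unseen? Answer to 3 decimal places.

5.933

For each figure, P(unseen after 64) = (35/36)^64 = 0.1648.
By linearity of expectation, E[unseen] = 36·(35/36)^64 = 5.9333.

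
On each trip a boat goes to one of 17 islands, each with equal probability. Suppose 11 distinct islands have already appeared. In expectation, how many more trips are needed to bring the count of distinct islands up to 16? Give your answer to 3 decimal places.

The wait to go from k to k+1 distinct islands is geometric with mean 17/(17-k).
Sum over k = 11,...,15: E = 17/6 + 17/5 + 17/4 + 17/3 + 17/2 = 24.6500.

24.650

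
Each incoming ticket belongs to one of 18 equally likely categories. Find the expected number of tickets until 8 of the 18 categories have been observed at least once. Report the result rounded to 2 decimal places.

Going from k to k+1 distinct takes a geometric number of tickets with mean 18/(18-k).
Sum over k = 0,...,7: E = 18/18 + 18/17 + 18/16 + ... + 18/12 + 18/11 = 10.191.

10.19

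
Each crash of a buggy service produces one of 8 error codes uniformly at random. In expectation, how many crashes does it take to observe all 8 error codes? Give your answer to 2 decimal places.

After k distinct error codes have appeared, the next crash gives a new one with probability (8-k)/8, so the expected wait for the (k+1)-th is 8/(8-k).
E[T] = 8/8 + 8/7 + 8/6 + ... + 8/2 + 8/1 = 8·H_{8}.
H_{8} = 2.718, so E[T] = 21.743.

21.74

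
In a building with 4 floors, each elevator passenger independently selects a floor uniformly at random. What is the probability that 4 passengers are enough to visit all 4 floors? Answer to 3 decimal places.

By inclusion–exclusion over which floors are missing,
P(all seen) = Σ_{j=0}^{4} (-1)^j C(4,j)((4-j)/4)^4
= 1.0000 - 1.2656 + 0.3750 - 0.0156 + 0.0000
= 0.0938.

0.094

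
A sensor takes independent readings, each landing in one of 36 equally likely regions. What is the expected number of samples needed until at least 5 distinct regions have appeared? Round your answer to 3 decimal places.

With k distinct regions already seen, the next new one arrives after an expected 36/(36-k) samples.
Sum over k = 0,...,4: E = 36/36 + 36/35 + 36/34 + 36/33 + 36/32 = 5.3033.

5.303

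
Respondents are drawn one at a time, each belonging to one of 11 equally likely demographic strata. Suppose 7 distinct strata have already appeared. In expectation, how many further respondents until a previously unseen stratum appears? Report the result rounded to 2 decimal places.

Each respondent yields a new stratum with probability (11-7)/11 = 4/11, so the wait is geometric with mean 11/4.
E = 11/4 = 2.750.

2.75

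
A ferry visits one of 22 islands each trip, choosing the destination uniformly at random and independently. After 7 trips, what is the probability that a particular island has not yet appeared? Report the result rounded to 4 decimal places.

Each trip misses the fixed island with probability (22-1)/22 = 21/22, independently.
P(still missing after 7) = (21/22)^7 = 0.72207.

0.7221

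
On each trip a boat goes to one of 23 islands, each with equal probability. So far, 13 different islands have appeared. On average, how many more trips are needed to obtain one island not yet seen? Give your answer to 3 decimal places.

The number of trips until the next new island is geometric with success probability 10/23, so its mean is 23/10.
E = 23/10 = 2.3000.

2.300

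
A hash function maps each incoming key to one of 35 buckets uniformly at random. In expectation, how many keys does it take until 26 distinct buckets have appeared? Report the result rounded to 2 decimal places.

46.12

Going from k to k+1 distinct takes a geometric number of keys with mean 35/(35-k).
Sum over k = 0,...,25: E = 35/35 + 35/34 + 35/33 + ... + 35/11 + 35/10 = 46.123.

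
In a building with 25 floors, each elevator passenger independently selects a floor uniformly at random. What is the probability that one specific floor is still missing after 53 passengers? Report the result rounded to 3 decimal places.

0.115

On each passenger the fixed floor fails to appear with probability 24/25.
P(still missing after 53) = (24/25)^53 = 0.1149.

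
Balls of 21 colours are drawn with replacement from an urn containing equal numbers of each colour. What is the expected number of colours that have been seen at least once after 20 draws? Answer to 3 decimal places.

For each colour, P(seen in 20 draws) = 1 - (20/21)^20 = 0.6231.
By linearity of expectation, E[distinct seen] = 21·(1 - (20/21)^20) = 13.0853.

13.085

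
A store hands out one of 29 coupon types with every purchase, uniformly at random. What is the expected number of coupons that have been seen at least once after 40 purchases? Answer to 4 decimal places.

21.8748

For each coupon, P(seen in 40 purchases) = 1 - (28/29)^40 = 0.75430.
By linearity of expectation, E[distinct seen] = 29·(1 - (28/29)^40) = 21.87476.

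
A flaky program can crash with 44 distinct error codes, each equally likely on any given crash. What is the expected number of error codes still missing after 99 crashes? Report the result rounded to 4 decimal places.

For each error code, P(unseen after 99) = (43/44)^99 = 0.10270.
By linearity of expectation, E[unseen] = 44·(43/44)^99 = 4.51871.

4.5187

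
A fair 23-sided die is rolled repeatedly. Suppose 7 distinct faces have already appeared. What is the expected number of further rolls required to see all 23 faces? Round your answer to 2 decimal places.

The wait to go from k to k+1 distinct faces is geometric with mean 23/(23-k).
Sum over k = 7,...,22: E = 23/16 + 23/15 + 23/14 + ... + 23/2 + 23/1 = 77.757.

77.76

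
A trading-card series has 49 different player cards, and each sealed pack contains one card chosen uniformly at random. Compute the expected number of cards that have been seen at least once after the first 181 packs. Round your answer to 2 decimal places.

For each card, P(seen in 181 packs) = 1 - (48/49)^181 = 0.976.
By linearity of expectation, E[distinct seen] = 49·(1 - (48/49)^181) = 47.827.

47.83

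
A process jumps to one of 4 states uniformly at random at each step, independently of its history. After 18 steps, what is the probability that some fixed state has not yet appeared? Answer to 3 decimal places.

Each step misses the fixed state with probability (4-1)/4 = 3/4, independently.
P(still missing after 18) = (3/4)^18 = 0.0056.

0.006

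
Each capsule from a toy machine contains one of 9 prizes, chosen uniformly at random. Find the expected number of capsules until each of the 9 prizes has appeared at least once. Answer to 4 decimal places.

25.4607

Split into phases: going from k distinct to k+1 distinct takes on average 9/(9-k) capsules.
E[T] = 9/9 + 9/8 + 9/7 + ... + 9/2 + 9/1 = 9·H_{9}.
H_{9} = 2.82897, so E[T] = 25.46071.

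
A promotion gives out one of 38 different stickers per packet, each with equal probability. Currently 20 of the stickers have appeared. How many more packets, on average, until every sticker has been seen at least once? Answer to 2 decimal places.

From k distinct to k+1 distinct takes on average 38/(38-k) packets.
Sum over k = 20,...,37: E = 38/18 + 38/17 + 38/16 + ... + 38/2 + 38/1 = 132.814.

132.81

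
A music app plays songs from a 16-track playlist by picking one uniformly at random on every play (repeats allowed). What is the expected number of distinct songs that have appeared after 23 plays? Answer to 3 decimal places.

12.374

For each song, P(seen in 23 plays) = 1 - (15/16)^23 = 0.7734.
By linearity of expectation, E[distinct seen] = 16·(1 - (15/16)^23) = 12.3737.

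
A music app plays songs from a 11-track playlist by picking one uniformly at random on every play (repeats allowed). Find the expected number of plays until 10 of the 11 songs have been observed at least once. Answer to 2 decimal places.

With k distinct songs already seen, the next new one arrives after an expected 11/(11-k) plays.
Sum over k = 0,...,9: E = 11/11 + 11/10 + 11/9 + ... + 11/3 + 11/2 = 22.219.

22.22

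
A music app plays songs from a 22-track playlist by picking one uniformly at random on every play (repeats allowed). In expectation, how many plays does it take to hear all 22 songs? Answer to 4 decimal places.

The wait to go from k to k+1 distinct songs is geometric with mean 22/(22-k).
E[T] = 22/22 + 22/21 + 22/20 + ... + 22/2 + 22/1 = 22·H_{22}.
H_{22} = 3.69081, so E[T] = 81.19789.

81.1979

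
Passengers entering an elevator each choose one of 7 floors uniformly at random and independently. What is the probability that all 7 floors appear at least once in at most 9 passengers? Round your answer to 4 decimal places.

0.0577

By inclusion–exclusion over which floors are missing,
P(all seen) = Σ_{j=0}^{7} (-1)^j C(7,j)((7-j)/7)^9
= 1.00000 - 1.74814 + 1.01641 - 0.22737 + 0.01707 - 0.00027 + 0.00000 - 0.00000
= 0.05770.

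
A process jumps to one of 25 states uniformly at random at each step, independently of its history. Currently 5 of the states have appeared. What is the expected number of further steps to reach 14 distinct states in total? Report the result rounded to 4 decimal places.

14.4466

From k distinct to k+1 distinct takes on average 25/(25-k) steps.
Sum over k = 5,...,13: E = 25/20 + 25/19 + 25/18 + ... + 25/13 + 25/12 = 14.44656.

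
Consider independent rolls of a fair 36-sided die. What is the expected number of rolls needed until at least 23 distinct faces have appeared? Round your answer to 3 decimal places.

Going from k to k+1 distinct takes a geometric number of rolls with mean 36/(36-k).
Sum over k = 0,...,22: E = 36/36 + 36/35 + 36/34 + ... + 36/15 + 36/14 = 35.7993.

35.799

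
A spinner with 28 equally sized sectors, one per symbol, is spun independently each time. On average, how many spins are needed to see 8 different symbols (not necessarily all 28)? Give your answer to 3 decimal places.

9.224

With k distinct symbols already seen, the next new one arrives after an expected 28/(28-k) spins.
Sum over k = 0,...,7: E = 28/28 + 28/27 + 28/26 + ... + 28/22 + 28/21 = 9.2241.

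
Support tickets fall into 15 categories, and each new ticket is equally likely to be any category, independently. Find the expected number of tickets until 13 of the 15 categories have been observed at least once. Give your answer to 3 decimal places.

27.273

Going from k to k+1 distinct takes a geometric number of tickets with mean 15/(15-k).
Sum over k = 0,...,12: E = 15/15 + 15/14 + 15/13 + ... + 15/4 + 15/3 = 27.2734.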